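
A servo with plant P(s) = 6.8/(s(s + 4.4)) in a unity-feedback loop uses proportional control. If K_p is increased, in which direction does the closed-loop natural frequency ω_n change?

ω_n = √(6.8·K_p), which grows with K_p.

increase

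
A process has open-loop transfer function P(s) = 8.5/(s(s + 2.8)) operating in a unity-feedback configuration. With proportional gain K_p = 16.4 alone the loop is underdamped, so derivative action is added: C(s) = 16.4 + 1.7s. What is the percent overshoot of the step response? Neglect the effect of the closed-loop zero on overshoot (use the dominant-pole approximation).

Forward path: (16.4 + 1.7s)·8.5/(s(s+2.8)). The closed-loop characteristic equation is s² + (2.8 + 8.5·1.7)s + 8.5·16.4 = 0.
That is s² + 17.25s + 139.4 = 0, so ω_n = 11.81 rad/s and ζ = 17.25/(2·11.81) = 0.7305.
%OS = 100·exp(−πζ/√(1−ζ²)) = 3.47%.

3.47%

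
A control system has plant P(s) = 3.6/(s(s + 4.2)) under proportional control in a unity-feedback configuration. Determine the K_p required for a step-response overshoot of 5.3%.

K_p = 2.63

From %OS = 100·exp(−πζ/√(1−ζ²)) = 5.3%, ζ = −ln(0.053)/√(π²+ln²(0.053)) = 0.683.
Characteristic equation s² + 4.2s + 3.6K_p = 0 gives ζ = 4.2/(2√(3.6K_p)).
Setting ζ = 0.683: √(3.6K_p) = 4.2/(2·0.683) = 3.075, so K_p = 9.454/3.6 = 2.63.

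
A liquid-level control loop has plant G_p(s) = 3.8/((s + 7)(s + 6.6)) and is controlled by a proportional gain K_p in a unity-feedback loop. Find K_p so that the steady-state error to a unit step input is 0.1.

For a type-0 loop with proportional control, e_ss = 1/(1 + K_p·G_p(0)).
G_p(0) = 0.08225. Require 1/(1 + K_p·0.08225) = 0.1, so 1 + 0.08225·K_p = 10.
K_p = (10 − 1)/0.08225 = 109.

K_p = 109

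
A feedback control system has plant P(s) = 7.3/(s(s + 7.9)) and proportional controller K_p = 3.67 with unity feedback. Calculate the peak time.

The closed-loop denominator s² + 7.9s + 26.79 gives ω_n = √26.79 = 5.176 and ζ = 7.9/(2ω_n) = 0.7631.
Damped frequency ω_d = ω_n√(1−ζ²) = 3.345 rad/s, so peak time T_p = π/ω_d = 0.939 s.

T_p = 0.939 s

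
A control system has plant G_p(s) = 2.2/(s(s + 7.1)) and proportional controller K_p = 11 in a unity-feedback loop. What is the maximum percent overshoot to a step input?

From 1 + K_pG_p(s) = 0: s² + 7.1s + 24.2 = 0 ⇒ ω_n = 4.919, ζ = 0.7216.
%OS = 100·exp(−πζ/√(1−ζ²)) = 100·exp(−π·0.7216/√0.4792) = 3.78%.

3.78%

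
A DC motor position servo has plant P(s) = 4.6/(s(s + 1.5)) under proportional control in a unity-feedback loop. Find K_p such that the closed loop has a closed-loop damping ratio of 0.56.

Closed-loop characteristic equation: s² + 1.5s + K_p·4.6 = 0.
So ω_n = √(4.6K_p) and 2ζω_n = 1.5, giving ζ = 1.5/(2√(4.6K_p)).
Setting ζ = 0.56: √(4.6K_p) = 1.5/(2·0.56) = 1.339, so K_p = 1.794/4.6 = 0.39.

K_p = 0.39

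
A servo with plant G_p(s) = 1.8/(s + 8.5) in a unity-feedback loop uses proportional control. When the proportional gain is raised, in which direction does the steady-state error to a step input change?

decrease

e_ss = 1/(1 + K_p·G_p(0)); a larger K_p raises the denominator, so e_ss decreases.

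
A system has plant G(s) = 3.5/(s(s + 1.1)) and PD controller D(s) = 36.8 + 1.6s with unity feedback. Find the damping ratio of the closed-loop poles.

Forward path: (36.8 + 1.6s)·3.5/(s(s+1.1)). The closed-loop characteristic equation is s² + (1.1 + 3.5·1.6)s + 3.5·36.8 = 0.
That is s² + 6.7s + 128.8 = 0, so ω_n = 11.35 rad/s and ζ = 6.7/(2·11.35) = 0.2952.

ζ = 0.295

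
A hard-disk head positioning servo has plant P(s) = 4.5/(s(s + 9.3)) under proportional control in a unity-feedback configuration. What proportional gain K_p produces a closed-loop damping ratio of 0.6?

Closed-loop characteristic equation: s² + 9.3s + K_p·4.5 = 0.
So ω_n = √(4.5K_p) and 2ζω_n = 9.3, giving ζ = 9.3/(2√(4.5K_p)).
Setting ζ = 0.6: √(4.5K_p) = 9.3/(2·0.6) = 7.75, so K_p = 60.06/4.5 = 13.3.

K_p = 13.3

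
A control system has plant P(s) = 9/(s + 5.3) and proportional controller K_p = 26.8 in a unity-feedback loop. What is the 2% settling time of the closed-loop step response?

Closed-loop transfer function: T(s) = K_p·P(s)/(1 + K_p·P(s)) = 241.2/(s + 5.3 + 241.2) = 241.2/(s + 246.5).
Time constant τ = 1/246.5 = 0.004057 s, so the 2% settling time is about 4τ = 0.0162 s.

T_s ≈ 0.0162 s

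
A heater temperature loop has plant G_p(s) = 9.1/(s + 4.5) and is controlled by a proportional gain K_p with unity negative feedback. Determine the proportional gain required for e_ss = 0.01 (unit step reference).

K_p = 49

Steady-state error for a unit step on this type-0 loop is 1/(1 + K_p·G_p(0)).
G_p(0) = 2.022. Require 1/(1 + K_p·2.022) = 0.01, so 1 + 2.022·K_p = 100.
K_p = (100 − 1)/2.022 = 49.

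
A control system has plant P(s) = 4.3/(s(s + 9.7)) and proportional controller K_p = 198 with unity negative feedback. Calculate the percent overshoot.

From 1 + K_pP(s) = 0: s² + 9.7s + 851.4 = 0 ⇒ ω_n = 29.18, ζ = 0.1662.
%OS = 100·exp(−πζ/√(1−ζ²)) = 100·exp(−π·0.1662/√0.9724) = 58.9%.

58.9%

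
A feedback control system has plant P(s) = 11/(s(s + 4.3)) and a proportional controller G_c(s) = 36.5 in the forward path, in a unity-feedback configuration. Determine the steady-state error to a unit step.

The open loop G_c(s)P(s) has a pole at the origin (type 1), so the static position error constant is infinite and e_ss = 1/(1+∞) = 0.

0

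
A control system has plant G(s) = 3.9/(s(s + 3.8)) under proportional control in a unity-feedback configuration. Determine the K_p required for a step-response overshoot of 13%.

From %OS = 100·exp(−πζ/√(1−ζ²)) = 13%, ζ = −ln(0.13)/√(π²+ln²(0.13)) = 0.5446.
Characteristic equation s² + 3.8s + 3.9K_p = 0 gives ζ = 3.8/(2√(3.9K_p)).
Setting ζ = 0.5446: √(3.9K_p) = 3.8/(2·0.5446) = 3.488, so K_p = 12.17/3.9 = 3.12.

K_p = 3.12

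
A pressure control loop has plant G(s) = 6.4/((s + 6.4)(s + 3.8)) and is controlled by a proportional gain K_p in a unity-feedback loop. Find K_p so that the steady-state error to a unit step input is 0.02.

For a type-0 loop with proportional control, e_ss = 1/(1 + K_p·G(0)).
G(0) = 0.2632. Require 1/(1 + K_p·0.2632) = 0.02, so 1 + 0.2632·K_p = 50.
K_p = (50 − 1)/0.2632 = 186.

K_p = 186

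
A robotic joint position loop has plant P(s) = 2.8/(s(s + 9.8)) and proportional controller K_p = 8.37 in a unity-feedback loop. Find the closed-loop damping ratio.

ζ = 1.01

1 + K_p·P(s) = 0 gives s² + 9.8s + 23.44 = 0.
So ω_n² = 23.44 ⇒ ω_n = 4.841 rad/s, and ζ = 9.8/(2ω_n) = 1.01.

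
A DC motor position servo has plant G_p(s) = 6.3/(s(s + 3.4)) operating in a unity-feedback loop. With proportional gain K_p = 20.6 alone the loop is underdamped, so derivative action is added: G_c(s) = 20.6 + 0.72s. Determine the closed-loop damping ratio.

Forward path: (20.6 + 0.72s)·6.3/(s(s+3.4)). The closed-loop characteristic equation is s² + (3.4 + 6.3·0.72)s + 6.3·20.6 = 0.
That is s² + 7.936s + 129.8 = 0, so ω_n = 11.39 rad/s and ζ = 7.936/(2·11.39) = 0.3483.

ζ = 0.348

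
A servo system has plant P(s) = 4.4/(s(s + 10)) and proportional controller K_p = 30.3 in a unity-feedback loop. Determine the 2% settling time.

Closed-loop characteristic equation: s² + 10s + 133.3 = 0, so ω_n = 11.55 rad/s and ζ = 10/(2·11.55) = 0.433.
2% settling time T_s ≈ 4/(ζω_n) = 4/5 = 0.8 s.

T_s ≈ 0.8 s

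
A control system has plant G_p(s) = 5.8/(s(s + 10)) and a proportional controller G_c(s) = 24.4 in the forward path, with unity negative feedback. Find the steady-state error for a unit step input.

The open loop G_c(s)G_p(s) has a pole at the origin (type 1), so the static position error constant is infinite and e_ss = 1/(1+∞) = 0.

0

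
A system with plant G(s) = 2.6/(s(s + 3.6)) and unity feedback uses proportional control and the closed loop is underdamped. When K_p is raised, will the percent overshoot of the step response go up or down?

ζ = 3.6/(2√(2.6K_p)) decreases as K_p grows; lower damping means more overshoot.

increase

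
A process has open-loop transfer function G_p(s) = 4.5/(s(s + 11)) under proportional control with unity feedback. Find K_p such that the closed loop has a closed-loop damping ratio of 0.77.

Closed-loop characteristic equation: s² + 11s + K_p·4.5 = 0.
So ω_n = √(4.5K_p) and 2ζω_n = 11, giving ζ = 11/(2√(4.5K_p)).
Setting ζ = 0.77: √(4.5K_p) = 11/(2·0.77) = 7.143, so K_p = 51.02/4.5 = 11.3.

K_p = 11.3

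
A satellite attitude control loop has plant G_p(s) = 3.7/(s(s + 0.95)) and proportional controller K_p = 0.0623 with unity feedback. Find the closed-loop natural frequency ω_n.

ω_n = 0.48 rad/s

1 + K_p·G_p(s) = 0 gives s² + 0.95s + 0.2305 = 0.
So ω_n² = 0.2305 ⇒ ω_n = 0.4801 rad/s, and ζ = 0.95/(2ω_n) = 0.989.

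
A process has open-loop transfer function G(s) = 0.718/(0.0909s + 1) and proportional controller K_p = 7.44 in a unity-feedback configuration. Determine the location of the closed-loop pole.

s = -69.77

Closed loop: T(s) = K_p·G/(1+K_p·G) = 5.342/(0.0909s + 1 + 5.342), with pole at s = −(1 + 5.342)/0.0909 = −69.77.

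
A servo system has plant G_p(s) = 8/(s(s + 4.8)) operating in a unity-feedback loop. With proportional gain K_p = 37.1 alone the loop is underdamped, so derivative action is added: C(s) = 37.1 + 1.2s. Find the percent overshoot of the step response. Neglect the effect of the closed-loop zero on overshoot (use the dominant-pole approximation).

23.6%

Forward path: (37.1 + 1.2s)·8/(s(s+4.8)). The closed-loop characteristic equation is s² + (4.8 + 8·1.2)s + 8·37.1 = 0.
That is s² + 14.4s + 296.8 = 0, so ω_n = 17.23 rad/s and ζ = 14.4/(2·17.23) = 0.4179.
%OS = 100·exp(−πζ/√(1−ζ²)) = 23.6%.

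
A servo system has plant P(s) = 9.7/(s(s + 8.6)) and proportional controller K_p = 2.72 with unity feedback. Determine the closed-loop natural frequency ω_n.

ω_n = 5.14 rad/s

The closed-loop denominator is s(s+8.6) + 2.72·9.7 = s² + 8.6s + 26.38.
So ω_n² = 26.38 ⇒ ω_n = 5.137 rad/s, and ζ = 8.6/(2ω_n) = 0.837.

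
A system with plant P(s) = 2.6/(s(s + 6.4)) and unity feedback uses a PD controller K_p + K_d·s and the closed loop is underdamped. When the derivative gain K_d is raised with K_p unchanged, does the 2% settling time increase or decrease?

decrease

Characteristic equation s² + (6.4 + 2.6K_d)s + 2.6K_p = 0: raising K_d increases ζω_n = (6.4+2.6K_d)/2 while the loop stays underdamped, so T_s ≈ 4/(ζω_n) decreases.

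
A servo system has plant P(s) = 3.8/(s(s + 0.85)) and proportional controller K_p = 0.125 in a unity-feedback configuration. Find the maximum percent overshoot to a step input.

8.54%

Closed-loop characteristic equation: s² + 0.85s + 0.475 = 0, so ω_n = 0.6892 rad/s and ζ = 0.85/(2·0.6892) = 0.6167.
%OS = 100·exp(−πζ/√(1−ζ²)) = 100·exp(−π·0.6167/√0.6197) = 8.54%.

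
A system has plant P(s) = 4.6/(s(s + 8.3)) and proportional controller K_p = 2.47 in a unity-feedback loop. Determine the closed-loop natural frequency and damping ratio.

The closed-loop denominator is s(s+8.3) + 2.47·4.6 = s² + 8.3s + 11.36.
So ω_n² = 11.36 ⇒ ω_n = 3.371 rad/s, and ζ = 8.3/(2ω_n) = 1.23.

ω_n = 3.37 rad/s, ζ = 1.23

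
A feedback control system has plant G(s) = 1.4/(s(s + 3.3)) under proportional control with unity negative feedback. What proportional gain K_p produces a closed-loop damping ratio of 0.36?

Closed-loop characteristic equation: s² + 3.3s + K_p·1.4 = 0.
So ω_n = √(1.4K_p) and 2ζω_n = 3.3, giving ζ = 3.3/(2√(1.4K_p)).
Setting ζ = 0.36: √(1.4K_p) = 3.3/(2·0.36) = 4.583, so K_p = 21.01/1.4 = 15.

K_p = 15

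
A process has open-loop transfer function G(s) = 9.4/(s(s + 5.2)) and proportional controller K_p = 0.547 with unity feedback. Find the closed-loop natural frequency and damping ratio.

With unity feedback the closed-loop characteristic equation is s² + 5.2s + 0.547·9.4 = s² + 5.2s + 5.142 = 0.
So ω_n² = 5.142 ⇒ ω_n = 2.268 rad/s, and ζ = 5.2/(2ω_n) = 1.15.

ω_n = 2.27 rad/s, ζ = 1.15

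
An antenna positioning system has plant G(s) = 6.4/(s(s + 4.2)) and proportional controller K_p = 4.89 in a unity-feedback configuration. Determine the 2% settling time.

T_s ≈ 1.9 s

Closed-loop characteristic equation: s² + 4.2s + 31.3 = 0, so ω_n = 5.594 rad/s and ζ = 4.2/(2·5.594) = 0.3754.
2% settling time T_s ≈ 4/(ζω_n) = 4/2.1 = 1.9 s.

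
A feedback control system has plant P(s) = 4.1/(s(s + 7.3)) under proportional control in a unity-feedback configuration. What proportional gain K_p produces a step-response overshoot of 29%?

K_p = 24.2

From %OS = 100·exp(−πζ/√(1−ζ²)) = 29%, ζ = −ln(0.29)/√(π²+ln²(0.29)) = 0.3666.
Characteristic equation s² + 7.3s + 4.1K_p = 0 gives ζ = 7.3/(2√(4.1K_p)).
Setting ζ = 0.3666: √(4.1K_p) = 7.3/(2·0.3666) = 9.956, so K_p = 99.13/4.1 = 24.2.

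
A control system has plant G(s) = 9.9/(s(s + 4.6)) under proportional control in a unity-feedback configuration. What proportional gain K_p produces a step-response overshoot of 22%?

K_p = 2.83

From %OS = 100·exp(−πζ/√(1−ζ²)) = 22%, ζ = −ln(0.22)/√(π²+ln²(0.22)) = 0.4342.
Characteristic equation s² + 4.6s + 9.9K_p = 0 gives ζ = 4.6/(2√(9.9K_p)).
Setting ζ = 0.4342: √(9.9K_p) = 4.6/(2·0.4342) = 5.298, so K_p = 28.06/9.9 = 2.83.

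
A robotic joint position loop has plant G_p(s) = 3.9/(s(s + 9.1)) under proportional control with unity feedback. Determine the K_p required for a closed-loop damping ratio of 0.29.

K_p = 63.1

Closed-loop characteristic equation: s² + 9.1s + K_p·3.9 = 0.
So ω_n = √(3.9K_p) and 2ζω_n = 9.1, giving ζ = 9.1/(2√(3.9K_p)).
Setting ζ = 0.29: √(3.9K_p) = 9.1/(2·0.29) = 15.69, so K_p = 246.2/3.9 = 63.1.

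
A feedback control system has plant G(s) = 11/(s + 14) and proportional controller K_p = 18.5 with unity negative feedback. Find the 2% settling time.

T_s ≈ 0.0184 s

Closed-loop transfer function: T(s) = K_p·G(s)/(1 + K_p·G(s)) = 203.5/(s + 14 + 203.5) = 203.5/(s + 217.5).
Time constant τ = 1/217.5 = 0.004598 s, so the 2% settling time is about 4τ = 0.0184 s.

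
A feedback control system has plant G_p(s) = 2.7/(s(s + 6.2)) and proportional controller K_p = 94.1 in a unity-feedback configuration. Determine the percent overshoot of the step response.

Closed-loop characteristic equation: s² + 6.2s + 254.1 = 0, so ω_n = 15.94 rad/s and ζ = 6.2/(2·15.94) = 0.1945.
%OS = 100·exp(−πζ/√(1−ζ²)) = 100·exp(−π·0.1945/√0.9622) = 53.6%.

53.6%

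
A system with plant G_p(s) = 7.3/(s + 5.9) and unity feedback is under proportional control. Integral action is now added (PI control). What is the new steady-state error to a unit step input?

0

Adding integral action puts a pole at s = 0 in the forward path, raising the system type to 1; a type-1 loop has zero steady-state error to a step.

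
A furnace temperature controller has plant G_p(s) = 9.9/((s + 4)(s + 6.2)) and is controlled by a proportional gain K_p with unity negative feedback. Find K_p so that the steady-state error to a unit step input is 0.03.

K_p = 81

Steady-state error for a unit step on this type-0 loop is 1/(1 + K_p·G_p(0)).
G_p(0) = 0.3992. Require 1/(1 + K_p·0.3992) = 0.03, so 1 + 0.3992·K_p = 33.33.
K_p = (33.33 − 1)/0.3992 = 81.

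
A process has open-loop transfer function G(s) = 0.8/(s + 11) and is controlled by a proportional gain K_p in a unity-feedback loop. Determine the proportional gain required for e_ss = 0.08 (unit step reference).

Steady-state error for a unit step on this type-0 loop is 1/(1 + K_p·G(0)).
G(0) = 0.07273. Require 1/(1 + K_p·0.07273) = 0.08, so 1 + 0.07273·K_p = 12.5.
K_p = (12.5 − 1)/0.07273 = 158.

K_p = 158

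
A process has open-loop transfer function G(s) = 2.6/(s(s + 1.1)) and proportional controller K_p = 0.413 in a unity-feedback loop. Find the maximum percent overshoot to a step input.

14%

The closed-loop denominator s² + 1.1s + 1.074 gives ω_n = √1.074 = 1.036 and ζ = 1.1/(2ω_n) = 0.5308.
%OS = 100·exp(−πζ/√(1−ζ²)) = 100·exp(−π·0.5308/√0.7183) = 14%.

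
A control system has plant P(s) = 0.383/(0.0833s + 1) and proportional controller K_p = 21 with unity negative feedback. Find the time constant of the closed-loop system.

τ = 0.00921 s

Closed loop: T(s) = K_p·P/(1+K_p·P) = 8.043/(0.0833s + 1 + 8.043), with pole at s = −(1 + 8.043)/0.0833 = −108.6.
Closed-loop time constant τ = 1/108.6 = 0.00921 s.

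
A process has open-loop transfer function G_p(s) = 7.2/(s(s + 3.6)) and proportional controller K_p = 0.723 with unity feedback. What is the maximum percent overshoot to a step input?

1.77%

From 1 + K_pG_p(s) = 0: s² + 3.6s + 5.206 = 0 ⇒ ω_n = 2.282, ζ = 0.7889.
%OS = 100·exp(−πζ/√(1−ζ²)) = 100·exp(−π·0.7889/√0.3776) = 1.77%.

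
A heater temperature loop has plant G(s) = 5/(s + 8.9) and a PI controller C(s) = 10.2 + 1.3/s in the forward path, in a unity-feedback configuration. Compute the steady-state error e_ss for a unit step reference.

0

The open loop C(s)G(s) has a pole at the origin (type 1), so the static position error constant is infinite and e_ss = 1/(1+∞) = 0.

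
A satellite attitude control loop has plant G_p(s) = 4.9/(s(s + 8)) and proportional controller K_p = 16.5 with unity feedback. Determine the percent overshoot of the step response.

Closed-loop characteristic equation: s² + 8s + 80.85 = 0, so ω_n = 8.992 rad/s and ζ = 8/(2·8.992) = 0.4449.
%OS = 100·exp(−πζ/√(1−ζ²)) = 100·exp(−π·0.4449/√0.8021) = 21%.

21%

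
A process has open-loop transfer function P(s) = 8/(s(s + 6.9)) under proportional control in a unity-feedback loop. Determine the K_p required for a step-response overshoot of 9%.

K_p = 4.02

From %OS = 100·exp(−πζ/√(1−ζ²)) = 9%, ζ = −ln(0.09)/√(π²+ln²(0.09)) = 0.6083.
Characteristic equation s² + 6.9s + 8K_p = 0 gives ζ = 6.9/(2√(8K_p)).
Setting ζ = 0.6083: √(8K_p) = 6.9/(2·0.6083) = 5.671, so K_p = 32.16/8 = 4.02.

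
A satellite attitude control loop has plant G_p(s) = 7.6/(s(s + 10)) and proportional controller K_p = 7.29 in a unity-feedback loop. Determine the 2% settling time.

T_s ≈ 0.8 s

From 1 + K_pG_p(s) = 0: s² + 10s + 55.4 = 0 ⇒ ω_n = 7.443, ζ = 0.6717.
2% settling time T_s ≈ 4/(ζω_n) = 4/5 = 0.8 s.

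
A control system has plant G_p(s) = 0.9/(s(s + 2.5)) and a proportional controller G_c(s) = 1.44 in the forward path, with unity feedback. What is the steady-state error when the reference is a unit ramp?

The loop has one pole at the origin (type 1). Velocity error constant K_v = lim_{s→0} s·G_c(s)G_p(s) = 1.44·0.9/2.5 = 0.5184.
Steady-state error to a unit ramp: e_ss = 1/K_v = 1.93.

1.93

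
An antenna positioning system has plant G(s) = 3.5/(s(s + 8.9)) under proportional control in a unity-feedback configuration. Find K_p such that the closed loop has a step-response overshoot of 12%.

K_p = 18.1

From %OS = 100·exp(−πζ/√(1−ζ²)) = 12%, ζ = −ln(0.12)/√(π²+ln²(0.12)) = 0.5594.
Characteristic equation s² + 8.9s + 3.5K_p = 0 gives ζ = 8.9/(2√(3.5K_p)).
Setting ζ = 0.5594: √(3.5K_p) = 8.9/(2·0.5594) = 7.955, so K_p = 63.28/3.5 = 18.1.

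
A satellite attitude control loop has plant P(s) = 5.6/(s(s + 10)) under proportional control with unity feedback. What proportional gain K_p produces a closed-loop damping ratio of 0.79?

K_p = 7.15

Closed-loop characteristic equation: s² + 10s + K_p·5.6 = 0.
So ω_n = √(5.6K_p) and 2ζω_n = 10, giving ζ = 10/(2√(5.6K_p)).
Setting ζ = 0.79: √(5.6K_p) = 10/(2·0.79) = 6.329, so K_p = 40.06/5.6 = 7.15.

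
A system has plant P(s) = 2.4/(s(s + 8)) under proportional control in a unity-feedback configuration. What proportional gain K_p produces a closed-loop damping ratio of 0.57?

Closed-loop characteristic equation: s² + 8s + K_p·2.4 = 0.
So ω_n = √(2.4K_p) and 2ζω_n = 8, giving ζ = 8/(2√(2.4K_p)).
Setting ζ = 0.57: √(2.4K_p) = 8/(2·0.57) = 7.018, so K_p = 49.25/2.4 = 20.5.

K_p = 20.5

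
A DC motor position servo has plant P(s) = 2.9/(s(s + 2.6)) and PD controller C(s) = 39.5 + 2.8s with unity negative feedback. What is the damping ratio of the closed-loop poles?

Forward path: (39.5 + 2.8s)·2.9/(s(s+2.6)). The closed-loop characteristic equation is s² + (2.6 + 2.9·2.8)s + 2.9·39.5 = 0.
That is s² + 10.72s + 114.5 = 0, so ω_n = 10.7 rad/s and ζ = 10.72/(2·10.7) = 0.5008.

ζ = 0.501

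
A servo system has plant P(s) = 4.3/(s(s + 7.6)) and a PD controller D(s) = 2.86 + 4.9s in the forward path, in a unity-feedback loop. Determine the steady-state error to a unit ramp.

0.618

The loop has one pole at the origin (type 1). Velocity error constant K_v = lim_{s→0} s·D(s)P(s) = 2.86·4.3/7.6 = 1.618.
Steady-state error to a unit ramp: e_ss = 1/K_v = 0.618.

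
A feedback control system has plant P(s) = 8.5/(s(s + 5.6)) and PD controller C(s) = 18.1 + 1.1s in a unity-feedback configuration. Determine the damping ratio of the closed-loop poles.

ζ = 0.603

Forward path: (18.1 + 1.1s)·8.5/(s(s+5.6)). The closed-loop characteristic equation is s² + (5.6 + 8.5·1.1)s + 8.5·18.1 = 0.
That is s² + 14.95s + 153.9 = 0, so ω_n = 12.4 rad/s and ζ = 14.95/(2·12.4) = 0.6026.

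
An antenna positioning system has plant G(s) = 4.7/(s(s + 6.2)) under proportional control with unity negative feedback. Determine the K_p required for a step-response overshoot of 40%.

K_p = 26.1

From %OS = 100·exp(−πζ/√(1−ζ²)) = 40%, ζ = −ln(0.4)/√(π²+ln²(0.4)) = 0.28.
Characteristic equation s² + 6.2s + 4.7K_p = 0 gives ζ = 6.2/(2√(4.7K_p)).
Setting ζ = 0.28: √(4.7K_p) = 6.2/(2·0.28) = 11.07, so K_p = 122.6/4.7 = 26.1.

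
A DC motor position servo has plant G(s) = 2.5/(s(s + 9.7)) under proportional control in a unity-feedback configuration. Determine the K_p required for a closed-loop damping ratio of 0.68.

Closed-loop characteristic equation: s² + 9.7s + K_p·2.5 = 0.
So ω_n = √(2.5K_p) and 2ζω_n = 9.7, giving ζ = 9.7/(2√(2.5K_p)).
Setting ζ = 0.68: √(2.5K_p) = 9.7/(2·0.68) = 7.132, so K_p = 50.87/2.5 = 20.3.

K_p = 20.3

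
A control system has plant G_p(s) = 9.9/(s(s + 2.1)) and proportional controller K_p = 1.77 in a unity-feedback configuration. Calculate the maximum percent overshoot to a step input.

44.3%

The closed-loop denominator s² + 2.1s + 17.52 gives ω_n = √17.52 = 4.186 and ζ = 2.1/(2ω_n) = 0.2508.
%OS = 100·exp(−πζ/√(1−ζ²)) = 100·exp(−π·0.2508/√0.9371) = 44.3%.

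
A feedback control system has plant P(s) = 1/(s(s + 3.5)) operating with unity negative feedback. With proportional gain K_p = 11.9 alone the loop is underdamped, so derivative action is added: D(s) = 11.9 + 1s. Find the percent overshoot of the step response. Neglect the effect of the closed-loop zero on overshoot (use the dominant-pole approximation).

Forward path: (11.9 + 1s)·1/(s(s+3.5)). The closed-loop characteristic equation is s² + (3.5 + 1·1)s + 1·11.9 = 0.
That is s² + 4.5s + 11.9 = 0, so ω_n = 3.45 rad/s and ζ = 4.5/(2·3.45) = 0.6522.
%OS = 100·exp(−πζ/√(1−ζ²)) = 6.7%.

6.7%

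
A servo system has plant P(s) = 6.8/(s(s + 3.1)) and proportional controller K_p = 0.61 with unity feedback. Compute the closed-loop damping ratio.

ζ = 0.761

With unity feedback the closed-loop characteristic equation is s² + 3.1s + 0.61·6.8 = s² + 3.1s + 4.148 = 0.
Matching s² + 2ζω_n s + ω_n²: ω_n = √4.148 = 2.037 rad/s and 2ζω_n = 3.1, so ζ = 3.1/(2·2.037) = 0.761.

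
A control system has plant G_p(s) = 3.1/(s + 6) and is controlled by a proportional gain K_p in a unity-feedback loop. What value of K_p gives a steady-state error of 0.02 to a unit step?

Steady-state error for a unit step on this type-0 loop is 1/(1 + K_p·G_p(0)).
G_p(0) = 0.5167. Require 1/(1 + K_p·0.5167) = 0.02, so 1 + 0.5167·K_p = 50.
K_p = (50 − 1)/0.5167 = 94.8.

K_p = 94.8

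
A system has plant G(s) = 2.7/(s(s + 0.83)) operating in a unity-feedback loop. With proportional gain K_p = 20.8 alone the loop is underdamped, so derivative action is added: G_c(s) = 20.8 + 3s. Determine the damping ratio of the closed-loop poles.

ζ = 0.596

Forward path: (20.8 + 3s)·2.7/(s(s+0.83)). The closed-loop characteristic equation is s² + (0.83 + 2.7·3)s + 2.7·20.8 = 0.
That is s² + 8.93s + 56.16 = 0, so ω_n = 7.494 rad/s and ζ = 8.93/(2·7.494) = 0.5958.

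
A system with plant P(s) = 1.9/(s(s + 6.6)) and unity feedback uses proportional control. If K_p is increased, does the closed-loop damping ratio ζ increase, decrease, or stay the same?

decrease

ζ = 6.6/(2√(1.9K_p)); increasing K_p raises the denominator, so ζ falls.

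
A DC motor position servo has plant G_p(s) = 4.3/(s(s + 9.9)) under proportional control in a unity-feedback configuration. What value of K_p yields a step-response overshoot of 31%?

K_p = 46.7

From %OS = 100·exp(−πζ/√(1−ζ²)) = 31%, ζ = −ln(0.31)/√(π²+ln²(0.31)) = 0.3493.
Characteristic equation s² + 9.9s + 4.3K_p = 0 gives ζ = 9.9/(2√(4.3K_p)).
Setting ζ = 0.3493: √(4.3K_p) = 9.9/(2·0.3493) = 14.17, so K_p = 200.8/4.3 = 46.7.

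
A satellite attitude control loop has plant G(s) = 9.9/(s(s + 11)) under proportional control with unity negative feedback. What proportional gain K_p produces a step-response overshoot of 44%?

K_p = 47.8

From %OS = 100·exp(−πζ/√(1−ζ²)) = 44%, ζ = −ln(0.44)/√(π²+ln²(0.44)) = 0.2528.
Characteristic equation s² + 11s + 9.9K_p = 0 gives ζ = 11/(2√(9.9K_p)).
Setting ζ = 0.2528: √(9.9K_p) = 11/(2·0.2528) = 21.75, so K_p = 473.2/9.9 = 47.8.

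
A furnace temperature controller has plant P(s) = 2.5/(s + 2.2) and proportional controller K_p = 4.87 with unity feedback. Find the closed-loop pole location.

s = -14.38

Closed-loop transfer function: T(s) = K_p·P(s)/(1 + K_p·P(s)) = 12.18/(s + 2.2 + 12.18) = 12.18/(s + 14.38).
The closed-loop pole is at s = −14.38.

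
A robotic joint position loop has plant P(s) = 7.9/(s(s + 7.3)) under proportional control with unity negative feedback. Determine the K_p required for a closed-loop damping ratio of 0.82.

Closed-loop characteristic equation: s² + 7.3s + K_p·7.9 = 0.
So ω_n = √(7.9K_p) and 2ζω_n = 7.3, giving ζ = 7.3/(2√(7.9K_p)).
Setting ζ = 0.82: √(7.9K_p) = 7.3/(2·0.82) = 4.451, so K_p = 19.81/7.9 = 2.51.

K_p = 2.51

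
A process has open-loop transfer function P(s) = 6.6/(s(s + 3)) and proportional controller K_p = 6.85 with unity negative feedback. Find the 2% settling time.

From 1 + K_pP(s) = 0: s² + 3s + 45.21 = 0 ⇒ ω_n = 6.724, ζ = 0.2231.
2% settling time T_s ≈ 4/(ζω_n) = 4/1.5 = 2.67 s.

T_s ≈ 2.67 s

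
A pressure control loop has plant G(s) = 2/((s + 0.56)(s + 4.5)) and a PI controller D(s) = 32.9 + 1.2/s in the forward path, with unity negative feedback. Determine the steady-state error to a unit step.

The open loop D(s)G(s) has a pole at the origin (type 1), so the static position error constant is infinite and e_ss = 1/(1+∞) = 0.

0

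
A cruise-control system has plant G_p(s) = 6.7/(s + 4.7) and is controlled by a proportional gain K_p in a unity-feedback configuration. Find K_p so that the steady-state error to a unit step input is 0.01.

K_p = 69.4

For a type-0 loop with proportional control, e_ss = 1/(1 + K_p·G_p(0)).
G_p(0) = 1.426. Require 1/(1 + K_p·1.426) = 0.01, so 1 + 1.426·K_p = 100.
K_p = (100 − 1)/1.426 = 69.4.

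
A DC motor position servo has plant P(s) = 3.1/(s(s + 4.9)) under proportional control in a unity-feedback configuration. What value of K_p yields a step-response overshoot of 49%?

K_p = 39.5

From %OS = 100·exp(−πζ/√(1−ζ²)) = 49%, ζ = −ln(0.49)/√(π²+ln²(0.49)) = 0.2214.
Characteristic equation s² + 4.9s + 3.1K_p = 0 gives ζ = 4.9/(2√(3.1K_p)).
Setting ζ = 0.2214: √(3.1K_p) = 4.9/(2·0.2214) = 11.06, so K_p = 122.4/3.1 = 39.5.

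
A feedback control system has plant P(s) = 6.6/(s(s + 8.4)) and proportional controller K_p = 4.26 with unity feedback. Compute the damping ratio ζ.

ζ = 0.792

The closed-loop denominator is s(s+8.4) + 4.26·6.6 = s² + 8.4s + 28.12.
Matching s² + 2ζω_n s + ω_n²: ω_n = √28.12 = 5.302 rad/s and 2ζω_n = 8.4, so ζ = 8.4/(2·5.302) = 0.792.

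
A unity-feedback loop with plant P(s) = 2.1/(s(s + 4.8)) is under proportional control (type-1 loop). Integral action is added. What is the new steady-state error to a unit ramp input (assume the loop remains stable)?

The integrator raises the loop to type 2, so K_v → ∞ and e_ss to a ramp is zero.

0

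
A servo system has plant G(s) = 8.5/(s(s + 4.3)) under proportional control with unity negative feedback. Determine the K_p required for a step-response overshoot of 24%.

From %OS = 100·exp(−πζ/√(1−ζ²)) = 24%, ζ = −ln(0.24)/√(π²+ln²(0.24)) = 0.4136.
Characteristic equation s² + 4.3s + 8.5K_p = 0 gives ζ = 4.3/(2√(8.5K_p)).
Setting ζ = 0.4136: √(8.5K_p) = 4.3/(2·0.4136) = 5.198, so K_p = 27.02/8.5 = 3.18.

K_p = 3.18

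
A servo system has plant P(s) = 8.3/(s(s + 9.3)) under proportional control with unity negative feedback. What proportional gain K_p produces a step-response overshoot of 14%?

From %OS = 100·exp(−πζ/√(1−ζ²)) = 14%, ζ = −ln(0.14)/√(π²+ln²(0.14)) = 0.5305.
Characteristic equation s² + 9.3s + 8.3K_p = 0 gives ζ = 9.3/(2√(8.3K_p)).
Setting ζ = 0.5305: √(8.3K_p) = 9.3/(2·0.5305) = 8.765, so K_p = 76.83/8.3 = 9.26.

K_p = 9.26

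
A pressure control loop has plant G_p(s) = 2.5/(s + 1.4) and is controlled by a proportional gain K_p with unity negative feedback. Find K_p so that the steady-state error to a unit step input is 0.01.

Steady-state error for a unit step on this type-0 loop is 1/(1 + K_p·G_p(0)).
G_p(0) = 1.786. Require 1/(1 + K_p·1.786) = 0.01, so 1 + 1.786·K_p = 100.
K_p = (100 − 1)/1.786 = 55.4.

K_p = 55.4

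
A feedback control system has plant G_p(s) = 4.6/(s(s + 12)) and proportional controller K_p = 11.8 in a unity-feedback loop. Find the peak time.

Closed-loop characteristic equation: s² + 12s + 54.28 = 0, so ω_n = 7.367 rad/s and ζ = 12/(2·7.367) = 0.8144.
Damped frequency ω_d = ω_n√(1−ζ²) = 4.276 rad/s, so peak time T_p = π/ω_d = 0.735 s.

T_p = 0.735 s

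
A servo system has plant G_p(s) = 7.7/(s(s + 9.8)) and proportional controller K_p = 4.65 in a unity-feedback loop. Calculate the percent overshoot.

The closed-loop denominator s² + 9.8s + 35.81 gives ω_n = √35.81 = 5.984 and ζ = 9.8/(2ω_n) = 0.8189.
%OS = 100·exp(−πζ/√(1−ζ²)) = 100·exp(−π·0.8189/√0.3294) = 1.13%.

1.13%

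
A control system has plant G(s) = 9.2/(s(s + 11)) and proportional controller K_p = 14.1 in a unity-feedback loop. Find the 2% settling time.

From 1 + K_pG(s) = 0: s² + 11s + 129.7 = 0 ⇒ ω_n = 11.39, ζ = 0.4829.
2% settling time T_s ≈ 4/(ζω_n) = 4/5.5 = 0.727 s.

T_s ≈ 0.727 s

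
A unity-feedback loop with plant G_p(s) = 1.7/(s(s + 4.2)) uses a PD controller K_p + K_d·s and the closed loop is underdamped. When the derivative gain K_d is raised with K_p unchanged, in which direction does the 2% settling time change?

decrease

Characteristic equation s² + (4.2 + 1.7K_d)s + 1.7K_p = 0: raising K_d increases ζω_n = (4.2+1.7K_d)/2 while the loop stays underdamped, so T_s ≈ 4/(ζω_n) decreases.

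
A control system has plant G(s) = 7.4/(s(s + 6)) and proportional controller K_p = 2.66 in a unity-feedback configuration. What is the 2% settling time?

Closed-loop characteristic equation: s² + 6s + 19.68 = 0, so ω_n = 4.437 rad/s and ζ = 6/(2·4.437) = 0.6762.
2% settling time T_s ≈ 4/(ζω_n) = 4/3 = 1.33 s.

T_s ≈ 1.33 s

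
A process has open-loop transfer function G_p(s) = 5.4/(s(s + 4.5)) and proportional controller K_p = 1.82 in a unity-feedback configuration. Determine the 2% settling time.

T_s ≈ 1.78 s

From 1 + K_pG_p(s) = 0: s² + 4.5s + 9.828 = 0 ⇒ ω_n = 3.135, ζ = 0.7177.
2% settling time T_s ≈ 4/(ζω_n) = 4/2.25 = 1.78 s.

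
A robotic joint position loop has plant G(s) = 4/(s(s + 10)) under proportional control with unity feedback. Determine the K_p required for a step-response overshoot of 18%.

K_p = 27.2

From %OS = 100·exp(−πζ/√(1−ζ²)) = 18%, ζ = −ln(0.18)/√(π²+ln²(0.18)) = 0.4791.
Characteristic equation s² + 10s + 4K_p = 0 gives ζ = 10/(2√(4K_p)).
Setting ζ = 0.4791: √(4K_p) = 10/(2·0.4791) = 10.44, so K_p = 108.9/4 = 27.2.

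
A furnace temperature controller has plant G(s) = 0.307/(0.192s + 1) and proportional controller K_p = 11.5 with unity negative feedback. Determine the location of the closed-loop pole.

s = -23.6

Closed loop: T(s) = K_p·G/(1+K_p·G) = 3.53/(0.192s + 1 + 3.53), with pole at s = −(1 + 3.53)/0.192 = −23.6.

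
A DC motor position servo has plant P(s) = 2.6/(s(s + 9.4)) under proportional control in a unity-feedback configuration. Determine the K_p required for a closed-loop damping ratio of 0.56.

Closed-loop characteristic equation: s² + 9.4s + K_p·2.6 = 0.
So ω_n = √(2.6K_p) and 2ζω_n = 9.4, giving ζ = 9.4/(2√(2.6K_p)).
Setting ζ = 0.56: √(2.6K_p) = 9.4/(2·0.56) = 8.393, so K_p = 70.44/2.6 = 27.1.

K_p = 27.1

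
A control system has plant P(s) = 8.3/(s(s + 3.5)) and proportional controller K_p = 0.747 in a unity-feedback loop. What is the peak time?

T_p = 1.77 s

From 1 + K_pP(s) = 0: s² + 3.5s + 6.2 = 0 ⇒ ω_n = 2.49, ζ = 0.7028.
Damped frequency ω_d = ω_n√(1−ζ²) = 1.771 rad/s, so peak time T_p = π/ω_d = 1.77 s.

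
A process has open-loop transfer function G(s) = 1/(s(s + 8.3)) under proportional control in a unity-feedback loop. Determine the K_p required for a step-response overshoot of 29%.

K_p = 128

From %OS = 100·exp(−πζ/√(1−ζ²)) = 29%, ζ = −ln(0.29)/√(π²+ln²(0.29)) = 0.3666.
Characteristic equation s² + 8.3s + 1K_p = 0 gives ζ = 8.3/(2√(1K_p)).
Setting ζ = 0.3666: √(1K_p) = 8.3/(2·0.3666) = 11.32, so K_p = 128.2/1 = 128.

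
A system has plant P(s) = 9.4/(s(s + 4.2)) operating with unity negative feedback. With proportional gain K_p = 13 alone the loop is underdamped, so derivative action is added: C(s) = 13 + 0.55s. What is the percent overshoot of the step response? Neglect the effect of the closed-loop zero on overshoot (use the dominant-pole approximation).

23%

Forward path: (13 + 0.55s)·9.4/(s(s+4.2)). The closed-loop characteristic equation is s² + (4.2 + 9.4·0.55)s + 9.4·13 = 0.
That is s² + 9.37s + 122.2 = 0, so ω_n = 11.05 rad/s and ζ = 9.37/(2·11.05) = 0.4238.
%OS = 100·exp(−πζ/√(1−ζ²)) = 23%.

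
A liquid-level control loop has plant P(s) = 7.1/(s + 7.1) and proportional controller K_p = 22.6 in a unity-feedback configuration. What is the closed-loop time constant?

Closed-loop transfer function: T(s) = K_p·P(s)/(1 + K_p·P(s)) = 160.5/(s + 7.1 + 160.5) = 160.5/(s + 167.6).
Time constant τ = 1/167.6 = 0.00597 s.

τ = 0.00597 s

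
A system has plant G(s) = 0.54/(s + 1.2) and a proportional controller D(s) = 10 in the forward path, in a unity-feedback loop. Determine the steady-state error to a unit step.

The loop is type 0. Static position error constant K_pos = D(0)·G(0) = 10·0.45 = 4.5.
Steady-state error to a unit step: e_ss = 1/(1+K_pos) = 1/5.5 = 0.182.

0.182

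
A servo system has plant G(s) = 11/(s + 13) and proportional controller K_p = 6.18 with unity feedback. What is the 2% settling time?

T_s ≈ 0.0494 s

Closed-loop transfer function: T(s) = K_p·G(s)/(1 + K_p·G(s)) = 67.98/(s + 13 + 67.98) = 67.98/(s + 80.98).
Time constant τ = 1/80.98 = 0.01235 s, so the 2% settling time is about 4τ = 0.0494 s.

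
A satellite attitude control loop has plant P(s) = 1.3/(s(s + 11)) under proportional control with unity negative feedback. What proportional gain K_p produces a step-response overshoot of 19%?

K_p = 107

From %OS = 100·exp(−πζ/√(1−ζ²)) = 19%, ζ = −ln(0.19)/√(π²+ln²(0.19)) = 0.4673.
Characteristic equation s² + 11s + 1.3K_p = 0 gives ζ = 11/(2√(1.3K_p)).
Setting ζ = 0.4673: √(1.3K_p) = 11/(2·0.4673) = 11.77, so K_p = 138.5/1.3 = 107.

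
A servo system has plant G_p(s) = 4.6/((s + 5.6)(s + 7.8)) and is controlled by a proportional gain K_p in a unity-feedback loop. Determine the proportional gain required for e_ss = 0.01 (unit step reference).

For a type-0 loop with proportional control, e_ss = 1/(1 + K_p·G_p(0)).
G_p(0) = 0.1053. Require 1/(1 + K_p·0.1053) = 0.01, so 1 + 0.1053·K_p = 100.
K_p = (100 − 1)/0.1053 = 940.

K_p = 940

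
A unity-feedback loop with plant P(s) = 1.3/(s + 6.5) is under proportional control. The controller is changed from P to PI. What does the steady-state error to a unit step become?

0

Adding integral action puts a pole at s = 0 in the forward path, raising the system type to 1; a type-1 loop has zero steady-state error to a step.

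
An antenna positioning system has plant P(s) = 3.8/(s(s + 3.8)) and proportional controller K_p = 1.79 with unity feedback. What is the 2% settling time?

T_s ≈ 2.11 s

The closed-loop denominator s² + 3.8s + 6.802 gives ω_n = √6.802 = 2.608 and ζ = 3.8/(2ω_n) = 0.7285.
2% settling time T_s ≈ 4/(ζω_n) = 4/1.9 = 2.11 s.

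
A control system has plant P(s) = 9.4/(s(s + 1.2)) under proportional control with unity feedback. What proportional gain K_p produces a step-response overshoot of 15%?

From %OS = 100·exp(−πζ/√(1−ζ²)) = 15%, ζ = −ln(0.15)/√(π²+ln²(0.15)) = 0.5169.
Characteristic equation s² + 1.2s + 9.4K_p = 0 gives ζ = 1.2/(2√(9.4K_p)).
Setting ζ = 0.5169: √(9.4K_p) = 1.2/(2·0.5169) = 1.161, so K_p = 1.347/9.4 = 0.143.

K_p = 0.143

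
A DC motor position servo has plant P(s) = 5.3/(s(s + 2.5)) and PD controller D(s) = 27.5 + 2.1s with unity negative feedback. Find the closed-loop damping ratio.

Forward path: (27.5 + 2.1s)·5.3/(s(s+2.5)). The closed-loop characteristic equation is s² + (2.5 + 5.3·2.1)s + 5.3·27.5 = 0.
That is s² + 13.63s + 145.8 = 0, so ω_n = 12.07 rad/s and ζ = 13.63/(2·12.07) = 0.5645.

ζ = 0.564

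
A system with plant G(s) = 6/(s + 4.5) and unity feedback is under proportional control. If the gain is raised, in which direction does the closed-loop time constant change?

decrease

The closed-loop bandwidth 4.5+K_p·6 grows with K_p, so τ shrinks.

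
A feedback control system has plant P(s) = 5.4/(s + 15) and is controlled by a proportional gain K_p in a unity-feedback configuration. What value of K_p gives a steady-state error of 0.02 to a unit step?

For a type-0 loop with proportional control, e_ss = 1/(1 + K_p·P(0)).
P(0) = 0.36. Require 1/(1 + K_p·0.36) = 0.02, so 1 + 0.36·K_p = 50.
K_p = (50 − 1)/0.36 = 136.

K_p = 136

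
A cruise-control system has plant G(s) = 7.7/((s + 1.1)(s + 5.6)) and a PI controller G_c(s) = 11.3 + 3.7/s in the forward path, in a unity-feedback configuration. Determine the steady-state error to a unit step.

The open loop G_c(s)G(s) has a pole at the origin (type 1), so the static position error constant is infinite and e_ss = 1/(1+∞) = 0.

0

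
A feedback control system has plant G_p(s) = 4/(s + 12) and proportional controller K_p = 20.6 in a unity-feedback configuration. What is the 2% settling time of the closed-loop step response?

T_s ≈ 0.0424 s

Closed-loop transfer function: T(s) = K_p·G_p(s)/(1 + K_p·G_p(s)) = 82.4/(s + 12 + 82.4) = 82.4/(s + 94.4).
Time constant τ = 1/94.4 = 0.01059 s, so the 2% settling time is about 4τ = 0.0424 s.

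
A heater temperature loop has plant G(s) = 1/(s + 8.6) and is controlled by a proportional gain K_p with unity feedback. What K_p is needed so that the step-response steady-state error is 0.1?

K_p = 77.4

For a type-0 loop with proportional control, e_ss = 1/(1 + K_p·G(0)).
G(0) = 0.1163. Require 1/(1 + K_p·0.1163) = 0.1, so 1 + 0.1163·K_p = 10.
K_p = (10 − 1)/0.1163 = 77.4.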